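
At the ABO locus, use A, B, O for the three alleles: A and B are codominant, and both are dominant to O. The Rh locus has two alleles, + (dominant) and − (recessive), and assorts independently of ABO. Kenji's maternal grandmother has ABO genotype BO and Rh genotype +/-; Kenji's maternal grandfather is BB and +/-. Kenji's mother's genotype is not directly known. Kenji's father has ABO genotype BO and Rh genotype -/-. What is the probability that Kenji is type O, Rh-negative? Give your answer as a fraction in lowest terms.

Kenji's mother's ABO genotype from BO × BB: 1/2 BB, 1/2 BO.
Crossing each possibility with the father BO and summing P(type O): 1/2·0 + 1/2·1/4 = 1/8.
Similarly for Rh via the mother's Rh distribution: P(Rh-) = 1/2.
Independent loci: 1/8 × 1/2 = 1/16.

1/16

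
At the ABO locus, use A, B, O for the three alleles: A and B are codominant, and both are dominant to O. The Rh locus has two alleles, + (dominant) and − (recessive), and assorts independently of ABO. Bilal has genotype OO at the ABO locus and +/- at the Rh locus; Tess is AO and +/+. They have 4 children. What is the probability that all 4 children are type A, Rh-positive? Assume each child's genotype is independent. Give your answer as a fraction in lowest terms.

1/16

ABO cross OO × AO → 1/2 O, 1/2 A.
Rh cross +/- × +/+ → 1 Rh+; so P(type A, Rh-positive) = 1/2 × 1 = 1/2 per child.
All 4 independent: (1/2)^4 = 1/16.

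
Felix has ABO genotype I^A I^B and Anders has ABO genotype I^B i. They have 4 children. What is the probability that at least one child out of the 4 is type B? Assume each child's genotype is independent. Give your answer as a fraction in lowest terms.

15/16

ABO cross I^A I^B × I^B i → 1/4 A, 1/2 B, 1/4 AB.
So P(type B) = 1/2 per child.
P(none) = (1/2)^4 = 1/16; P(at least one) = 1 − 1/16 = 15/16.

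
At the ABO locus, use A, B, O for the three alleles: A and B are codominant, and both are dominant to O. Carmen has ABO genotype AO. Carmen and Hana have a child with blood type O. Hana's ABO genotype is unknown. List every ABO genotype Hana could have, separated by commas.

AO, BO, OO

For each candidate genotype of Hana, check whether crossing it with AO can produce every observed child phenotype.
  AA → possible child types {A} ✗
  AB → possible child types {A, B, AB} ✗
  AO → possible child types {O, A} ✓
  BB → possible child types {B, AB} ✗
  BO → possible child types {O, A, B, AB} ✓
  OO → possible child types {O, A} ✓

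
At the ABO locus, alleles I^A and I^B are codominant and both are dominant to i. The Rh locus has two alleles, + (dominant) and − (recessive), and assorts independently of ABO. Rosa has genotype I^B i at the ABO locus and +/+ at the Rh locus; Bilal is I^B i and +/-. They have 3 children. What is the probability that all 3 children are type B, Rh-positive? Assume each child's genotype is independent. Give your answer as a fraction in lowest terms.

27/64

ABO cross I^B i × I^B i → 1/4 O, 3/4 B.
Rh cross +/+ × +/- → 1 Rh+; so P(type B, Rh-positive) = 3/4 × 1 = 3/4 per child.
All 3 independent: (3/4)^3 = 27/64.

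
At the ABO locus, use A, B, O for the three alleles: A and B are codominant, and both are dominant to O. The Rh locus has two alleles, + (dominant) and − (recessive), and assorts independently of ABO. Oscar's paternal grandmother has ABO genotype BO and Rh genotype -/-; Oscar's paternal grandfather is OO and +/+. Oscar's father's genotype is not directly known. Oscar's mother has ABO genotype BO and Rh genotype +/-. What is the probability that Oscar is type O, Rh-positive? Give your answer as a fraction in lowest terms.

9/32

Oscar's father's ABO genotype from BO × OO: 1/2 BO, 1/2 OO.
Crossing each possibility with the mother BO and summing P(type O): 1/2·1/4 + 1/2·1/2 = 3/8.
Similarly for Rh via the father's Rh distribution: P(Rh+) = 3/4.
Independent loci: 3/8 × 3/4 = 9/32.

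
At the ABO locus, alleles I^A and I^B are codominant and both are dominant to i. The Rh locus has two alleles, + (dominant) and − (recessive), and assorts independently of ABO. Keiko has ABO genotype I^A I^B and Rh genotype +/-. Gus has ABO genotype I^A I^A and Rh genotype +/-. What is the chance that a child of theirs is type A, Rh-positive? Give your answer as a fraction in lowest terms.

ABO cross I^A I^B × I^A I^A → offspring phenotypes: 1/2 A, 1/2 AB.
Rh cross +/- × +/- → 3/4 Rh+, 1/4 Rh-.
Independent loci: P(type A, Rh-positive) = 1/2 × 3/4 = 3/8.

3/8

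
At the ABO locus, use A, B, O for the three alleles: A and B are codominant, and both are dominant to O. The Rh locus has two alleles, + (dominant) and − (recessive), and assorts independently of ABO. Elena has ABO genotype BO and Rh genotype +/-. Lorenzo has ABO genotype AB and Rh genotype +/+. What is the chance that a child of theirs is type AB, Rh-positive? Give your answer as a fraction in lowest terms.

1/4

ABO cross BO × AB → offspring phenotypes: 1/4 A, 1/2 B, 1/4 AB.
Rh cross +/- × +/+ → 1 Rh+.
Independent loci: P(type AB, Rh-positive) = 1/4 × 1 = 1/4.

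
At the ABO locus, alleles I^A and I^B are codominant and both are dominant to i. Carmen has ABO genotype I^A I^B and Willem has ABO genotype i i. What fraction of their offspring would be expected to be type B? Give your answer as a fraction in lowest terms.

1/2

ABO cross I^A I^B × i i → offspring phenotypes: 1/2 A, 1/2 B.
So P(type B) = 1/2.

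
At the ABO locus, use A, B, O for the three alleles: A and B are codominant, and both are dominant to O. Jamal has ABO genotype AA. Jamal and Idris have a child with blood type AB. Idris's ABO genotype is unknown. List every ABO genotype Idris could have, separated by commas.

AB, BB, BO

For each candidate genotype of Idris, check whether crossing it with AA can produce every observed child phenotype.
  AA → possible child types {A} ✗
  AB → possible child types {A, AB} ✓
  AO → possible child types {A} ✗
  BB → possible child types {AB} ✓
  BO → possible child types {A, AB} ✓
  OO → possible child types {A} ✗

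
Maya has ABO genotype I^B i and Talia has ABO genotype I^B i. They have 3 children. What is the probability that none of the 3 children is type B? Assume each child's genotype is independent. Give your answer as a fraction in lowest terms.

1/64

ABO cross I^B i × I^B i → 1/4 O, 3/4 B.
So P(type B) = 3/4 per child.
P(not type B) = 1/4 for one child; (1/4)^3 = 1/64.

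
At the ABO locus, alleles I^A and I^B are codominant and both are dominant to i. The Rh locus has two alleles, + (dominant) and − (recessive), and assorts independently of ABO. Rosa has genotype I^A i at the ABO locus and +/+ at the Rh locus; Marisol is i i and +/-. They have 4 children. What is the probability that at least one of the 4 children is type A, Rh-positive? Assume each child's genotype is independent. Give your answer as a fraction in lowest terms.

15/16

ABO cross I^A i × i i → 1/2 O, 1/2 A.
Rh cross +/+ × +/- → 1 Rh+; so P(type A, Rh-positive) = 1/2 × 1 = 1/2 per child.
P(none) = (1/2)^4 = 1/16; P(at least one) = 1 − 1/16 = 15/16.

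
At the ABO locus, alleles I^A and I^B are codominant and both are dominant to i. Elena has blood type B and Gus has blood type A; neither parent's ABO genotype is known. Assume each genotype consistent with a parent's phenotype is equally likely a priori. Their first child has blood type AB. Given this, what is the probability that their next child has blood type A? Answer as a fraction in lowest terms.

5/36

Possible genotypes: Elena ∈ {I^B I^B, I^B i}; Gus ∈ {I^A I^A, I^A i}.
Weight each parental genotype pair by prior × P(type-AB child):
  I^B I^B × I^A I^A: posterior weight 4/9; P(next child type A) = 0.
  I^B I^B × I^A i: posterior weight 2/9; P(next child type A) = 0.
  I^B i × I^A I^A: posterior weight 2/9; P(next child type A) = 1/2.
  I^B i × I^A i: posterior weight 1/9; P(next child type A) = 1/4.
Weighted sum = 5/36.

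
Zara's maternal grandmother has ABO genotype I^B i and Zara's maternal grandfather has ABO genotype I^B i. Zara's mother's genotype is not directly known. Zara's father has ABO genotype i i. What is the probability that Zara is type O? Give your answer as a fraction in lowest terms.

Zara's mother's ABO genotype from I^B i × I^B i: 1/4 I^B I^B, 1/2 I^B i, 1/4 i i.
Crossing each possibility with the father i i and summing P(type O): 1/4·0 + 1/2·1/2 + 1/4·1 = 1/2.

1/2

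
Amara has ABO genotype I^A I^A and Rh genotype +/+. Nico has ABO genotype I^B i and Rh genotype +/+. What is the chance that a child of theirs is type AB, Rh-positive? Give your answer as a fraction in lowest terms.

1/2

ABO cross I^A I^A × I^B i → offspring phenotypes: 1/2 A, 1/2 AB.
Rh cross +/+ × +/+ → 1 Rh+.
Independent loci: P(type AB, Rh-positive) = 1/2 × 1 = 1/2.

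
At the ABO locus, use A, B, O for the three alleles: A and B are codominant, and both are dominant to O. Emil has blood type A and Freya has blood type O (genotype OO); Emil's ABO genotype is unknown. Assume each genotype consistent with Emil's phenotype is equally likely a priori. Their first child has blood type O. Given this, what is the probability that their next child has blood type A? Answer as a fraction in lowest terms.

1/2

Possible genotypes: Emil ∈ {AA, AO}; Freya ∈ {OO}.
Weight each parental genotype pair by prior × P(type-O child):
  AO × OO: posterior weight 1; P(next child type A) = 1/2.
Weighted sum = 1/2.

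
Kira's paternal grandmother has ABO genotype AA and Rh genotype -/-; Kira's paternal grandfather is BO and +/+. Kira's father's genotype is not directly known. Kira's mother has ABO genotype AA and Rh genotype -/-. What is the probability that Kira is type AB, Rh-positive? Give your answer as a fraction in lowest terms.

1/8

Kira's father's ABO genotype from AA × BO: 1/2 AB, 1/2 AO.
Crossing each possibility with the mother AA and summing P(type AB): 1/2·1/2 + 1/2·0 = 1/4.
Similarly for Rh via the father's Rh distribution: P(Rh+) = 1/2.
Independent loci: 1/4 × 1/2 = 1/8.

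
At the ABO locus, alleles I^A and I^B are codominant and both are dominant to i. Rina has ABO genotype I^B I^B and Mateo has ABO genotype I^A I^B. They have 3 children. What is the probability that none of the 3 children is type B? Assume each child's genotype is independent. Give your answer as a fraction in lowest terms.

ABO cross I^B I^B × I^A I^B → 1/2 B, 1/2 AB.
So P(type B) = 1/2 per child.
P(not type B) = 1/2 for one child; (1/2)^3 = 1/8.

1/8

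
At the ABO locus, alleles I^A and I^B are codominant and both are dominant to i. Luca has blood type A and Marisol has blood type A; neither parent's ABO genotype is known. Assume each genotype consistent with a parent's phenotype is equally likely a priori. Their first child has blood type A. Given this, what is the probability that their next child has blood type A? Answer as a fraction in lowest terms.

19/20

Possible genotypes: Luca ∈ {I^A I^A, I^A i}; Marisol ∈ {I^A I^A, I^A i}.
Weight each parental genotype pair by prior × P(type-A child):
  I^A I^A × I^A I^A: posterior weight 4/15; P(next child type A) = 1.
  I^A I^A × I^A i: posterior weight 4/15; P(next child type A) = 1.
  I^A i × I^A I^A: posterior weight 4/15; P(next child type A) = 1.
  I^A i × I^A i: posterior weight 1/5; P(next child type A) = 3/4.
Weighted sum = 19/20.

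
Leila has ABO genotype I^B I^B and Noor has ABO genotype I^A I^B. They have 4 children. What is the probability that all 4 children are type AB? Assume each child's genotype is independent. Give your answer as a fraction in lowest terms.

ABO cross I^B I^B × I^A I^B → 1/2 B, 1/2 AB.
So P(type AB) = 1/2 per child.
All 4 independent: (1/2)^4 = 1/16.

1/16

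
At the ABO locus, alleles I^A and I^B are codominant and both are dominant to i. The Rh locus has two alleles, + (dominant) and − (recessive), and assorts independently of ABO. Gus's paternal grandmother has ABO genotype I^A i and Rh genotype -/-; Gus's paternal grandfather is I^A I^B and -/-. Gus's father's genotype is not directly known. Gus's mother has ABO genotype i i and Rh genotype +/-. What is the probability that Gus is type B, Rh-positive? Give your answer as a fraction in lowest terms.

Gus's father's ABO genotype from I^A i × I^A I^B: 1/4 I^A I^A, 1/4 I^A I^B, 1/4 I^A i, 1/4 I^B i.
Crossing each possibility with the mother i i and summing P(type B): 1/4·0 + 1/4·1/2 + 1/4·0 + 1/4·1/2 = 1/4.
Similarly for Rh via the father's Rh distribution: P(Rh+) = 1/2.
Independent loci: 1/4 × 1/2 = 1/8.

1/8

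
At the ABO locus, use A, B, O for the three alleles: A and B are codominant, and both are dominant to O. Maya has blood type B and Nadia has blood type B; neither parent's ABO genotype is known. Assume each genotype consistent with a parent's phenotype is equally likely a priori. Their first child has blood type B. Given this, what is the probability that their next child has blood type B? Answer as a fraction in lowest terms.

19/20

Possible genotypes: Maya ∈ {BB, BO}; Nadia ∈ {BB, BO}.
Weight each parental genotype pair by prior × P(type-B child):
  BB × BB: posterior weight 4/15; P(next child type B) = 1.
  BB × BO: posterior weight 4/15; P(next child type B) = 1.
  BO × BB: posterior weight 4/15; P(next child type B) = 1.
  BO × BO: posterior weight 1/5; P(next child type B) = 3/4.
Weighted sum = 19/20.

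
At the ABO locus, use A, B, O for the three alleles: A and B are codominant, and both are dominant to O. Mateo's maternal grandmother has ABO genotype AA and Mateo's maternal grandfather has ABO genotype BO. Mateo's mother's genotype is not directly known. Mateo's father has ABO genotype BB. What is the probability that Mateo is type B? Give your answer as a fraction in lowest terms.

Mateo's mother's ABO genotype from AA × BO: 1/2 AB, 1/2 AO.
Crossing each possibility with the father BB and summing P(type B): 1/2·1/2 + 1/2·1/2 = 1/2.

1/2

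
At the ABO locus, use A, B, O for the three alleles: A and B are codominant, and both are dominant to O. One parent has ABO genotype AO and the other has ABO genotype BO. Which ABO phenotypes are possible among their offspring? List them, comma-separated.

O, A, B, AB

Gametes from AO × BO give offspring ABO genotypes AB, AO, BO, OO, i.e. phenotypes O, A, B, AB.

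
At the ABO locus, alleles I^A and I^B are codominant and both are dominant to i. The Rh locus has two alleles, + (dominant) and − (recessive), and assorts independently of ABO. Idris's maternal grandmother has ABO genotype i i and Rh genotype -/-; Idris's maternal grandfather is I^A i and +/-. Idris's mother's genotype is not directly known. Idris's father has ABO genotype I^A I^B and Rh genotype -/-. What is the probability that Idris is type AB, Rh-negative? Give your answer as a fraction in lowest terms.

3/32

Idris's mother's ABO genotype from i i × I^A i: 1/2 I^A i, 1/2 i i.
Crossing each possibility with the father I^A I^B and summing P(type AB): 1/2·1/4 + 1/2·0 = 1/8.
Similarly for Rh via the mother's Rh distribution: P(Rh-) = 3/4.
Independent loci: 1/8 × 3/4 = 3/32.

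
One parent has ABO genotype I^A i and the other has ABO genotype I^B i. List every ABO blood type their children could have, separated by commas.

Gametes from I^A i × I^B i give offspring ABO genotypes I^A I^B, I^A i, I^B i, i i, i.e. phenotypes O, A, B, AB.

O, A, B, AB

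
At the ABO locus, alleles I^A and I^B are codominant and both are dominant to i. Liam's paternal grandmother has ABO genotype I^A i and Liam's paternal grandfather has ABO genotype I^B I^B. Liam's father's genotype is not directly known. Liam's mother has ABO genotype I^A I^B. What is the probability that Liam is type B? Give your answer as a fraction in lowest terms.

3/8

Liam's father's ABO genotype from I^A i × I^B I^B: 1/2 I^A I^B, 1/2 I^B i.
Crossing each possibility with the mother I^A I^B and summing P(type B): 1/2·1/4 + 1/2·1/2 = 3/8.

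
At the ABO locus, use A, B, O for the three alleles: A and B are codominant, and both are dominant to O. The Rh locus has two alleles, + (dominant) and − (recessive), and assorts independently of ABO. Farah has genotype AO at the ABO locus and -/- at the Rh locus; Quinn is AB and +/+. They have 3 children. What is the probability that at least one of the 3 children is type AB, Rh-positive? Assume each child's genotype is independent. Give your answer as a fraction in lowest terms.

37/64

ABO cross AO × AB → 1/2 A, 1/4 B, 1/4 AB.
Rh cross -/- × +/+ → 1 Rh+; so P(type AB, Rh-positive) = 1/4 × 1 = 1/4 per child.
P(none) = (3/4)^3 = 27/64; P(at least one) = 1 − 27/64 = 37/64.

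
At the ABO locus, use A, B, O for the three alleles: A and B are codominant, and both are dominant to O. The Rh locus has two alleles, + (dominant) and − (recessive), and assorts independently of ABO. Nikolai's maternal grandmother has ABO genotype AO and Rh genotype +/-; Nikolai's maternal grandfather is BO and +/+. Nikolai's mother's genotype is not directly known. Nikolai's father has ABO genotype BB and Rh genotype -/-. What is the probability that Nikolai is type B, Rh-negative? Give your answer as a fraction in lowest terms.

Nikolai's mother's ABO genotype from AO × BO: 1/4 AB, 1/4 AO, 1/4 BO, 1/4 OO.
Crossing each possibility with the father BB and summing P(type B): 1/4·1/2 + 1/4·1/2 + 1/4·1 + 1/4·1 = 3/4.
Similarly for Rh via the mother's Rh distribution: P(Rh-) = 1/4.
Independent loci: 3/4 × 1/4 = 3/16.

3/16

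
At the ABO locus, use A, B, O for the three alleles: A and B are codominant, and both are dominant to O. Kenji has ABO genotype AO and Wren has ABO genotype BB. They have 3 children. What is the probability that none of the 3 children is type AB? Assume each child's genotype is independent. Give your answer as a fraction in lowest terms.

ABO cross AO × BB → 1/2 B, 1/2 AB.
So P(type AB) = 1/2 per child.
P(not type AB) = 1/2 for one child; (1/2)^3 = 1/8.

1/8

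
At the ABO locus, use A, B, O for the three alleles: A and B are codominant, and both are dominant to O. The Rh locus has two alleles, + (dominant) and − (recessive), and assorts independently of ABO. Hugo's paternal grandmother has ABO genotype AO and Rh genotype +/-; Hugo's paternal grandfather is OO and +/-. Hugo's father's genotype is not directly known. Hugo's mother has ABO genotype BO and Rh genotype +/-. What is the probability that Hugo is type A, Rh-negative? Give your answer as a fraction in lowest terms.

1/32

Hugo's father's ABO genotype from AO × OO: 1/2 AO, 1/2 OO.
Crossing each possibility with the mother BO and summing P(type A): 1/2·1/4 + 1/2·0 = 1/8.
Similarly for Rh via the father's Rh distribution: P(Rh-) = 1/4.
Independent loci: 1/8 × 1/4 = 1/32.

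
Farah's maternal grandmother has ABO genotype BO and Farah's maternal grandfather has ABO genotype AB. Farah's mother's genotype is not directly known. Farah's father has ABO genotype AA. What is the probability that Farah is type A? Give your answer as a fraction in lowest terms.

1/2

Farah's mother's ABO genotype from BO × AB: 1/4 AB, 1/4 AO, 1/4 BB, 1/4 BO.
Crossing each possibility with the father AA and summing P(type A): 1/4·1/2 + 1/4·1 + 1/4·0 + 1/4·1/2 = 1/2.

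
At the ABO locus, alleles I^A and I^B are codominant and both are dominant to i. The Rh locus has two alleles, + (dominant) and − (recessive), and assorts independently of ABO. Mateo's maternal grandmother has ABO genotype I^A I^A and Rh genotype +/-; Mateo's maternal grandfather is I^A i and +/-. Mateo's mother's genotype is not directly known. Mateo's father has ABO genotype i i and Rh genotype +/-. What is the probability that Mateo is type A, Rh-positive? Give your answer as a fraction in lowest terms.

Mateo's mother's ABO genotype from I^A I^A × I^A i: 1/2 I^A I^A, 1/2 I^A i.
Crossing each possibility with the father i i and summing P(type A): 1/2·1 + 1/2·1/2 = 3/4.
Similarly for Rh via the mother's Rh distribution: P(Rh+) = 3/4.
Independent loci: 3/4 × 3/4 = 9/16.

9/16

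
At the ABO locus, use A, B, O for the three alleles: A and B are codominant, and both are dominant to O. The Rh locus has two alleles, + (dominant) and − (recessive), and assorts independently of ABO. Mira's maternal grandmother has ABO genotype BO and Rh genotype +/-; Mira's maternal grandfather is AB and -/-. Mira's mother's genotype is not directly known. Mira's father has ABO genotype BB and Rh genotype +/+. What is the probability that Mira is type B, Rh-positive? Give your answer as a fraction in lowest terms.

3/4

Mira's mother's ABO genotype from BO × AB: 1/4 AB, 1/4 AO, 1/4 BB, 1/4 BO.
Crossing each possibility with the father BB and summing P(type B): 1/4·1/2 + 1/4·1/2 + 1/4·1 + 1/4·1 = 3/4.
Similarly for Rh via the mother's Rh distribution: P(Rh+) = 1.
Independent loci: 3/4 × 1 = 3/4.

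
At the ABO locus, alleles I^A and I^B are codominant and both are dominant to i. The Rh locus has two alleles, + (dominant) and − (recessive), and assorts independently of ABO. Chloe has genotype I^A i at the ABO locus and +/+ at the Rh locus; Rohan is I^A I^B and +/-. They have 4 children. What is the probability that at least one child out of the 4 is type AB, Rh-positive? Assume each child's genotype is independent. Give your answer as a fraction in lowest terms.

175/256

ABO cross I^A i × I^A I^B → 1/2 A, 1/4 B, 1/4 AB.
Rh cross +/+ × +/- → 1 Rh+; so P(type AB, Rh-positive) = 1/4 × 1 = 1/4 per child.
P(none) = (3/4)^4 = 81/256; P(at least one) = 1 − 81/256 = 175/256.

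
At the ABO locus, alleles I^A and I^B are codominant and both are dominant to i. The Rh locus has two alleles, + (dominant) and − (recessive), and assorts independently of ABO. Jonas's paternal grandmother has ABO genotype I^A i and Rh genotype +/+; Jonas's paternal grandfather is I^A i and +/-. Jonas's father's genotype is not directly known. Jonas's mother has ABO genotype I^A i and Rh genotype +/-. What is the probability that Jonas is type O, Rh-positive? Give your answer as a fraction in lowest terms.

7/32

Jonas's father's ABO genotype from I^A i × I^A i: 1/4 I^A I^A, 1/2 I^A i, 1/4 i i.
Crossing each possibility with the mother I^A i and summing P(type O): 1/4·0 + 1/2·1/4 + 1/4·1/2 = 1/4.
Similarly for Rh via the father's Rh distribution: P(Rh+) = 7/8.
Independent loci: 1/4 × 7/8 = 7/32.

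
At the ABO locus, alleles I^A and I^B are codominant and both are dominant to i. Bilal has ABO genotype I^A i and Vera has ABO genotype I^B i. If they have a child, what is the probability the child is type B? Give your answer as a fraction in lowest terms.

ABO cross I^A i × I^B i → offspring phenotypes: 1/4 O, 1/4 A, 1/4 B, 1/4 AB.
So P(type B) = 1/4.

1/4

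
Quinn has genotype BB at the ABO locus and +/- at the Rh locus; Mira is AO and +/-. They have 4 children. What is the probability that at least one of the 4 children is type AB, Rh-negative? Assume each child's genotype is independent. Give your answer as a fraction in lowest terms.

ABO cross BB × AO → 1/2 B, 1/2 AB.
Rh cross +/- × +/- → 3/4 Rh+, 1/4 Rh-; so P(type AB, Rh-negative) = 1/2 × 1/4 = 1/8 per child.
P(none) = (7/8)^4 = 2401/4096; P(at least one) = 1 − 2401/4096 = 1695/4096.

1695/4096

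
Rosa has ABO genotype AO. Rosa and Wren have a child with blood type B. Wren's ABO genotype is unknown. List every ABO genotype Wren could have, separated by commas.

For each candidate genotype of Wren, check whether crossing it with AO can produce every observed child phenotype.
  AA → possible child types {A} ✗
  AB → possible child types {A, B, AB} ✓
  AO → possible child types {O, A} ✗
  BB → possible child types {B, AB} ✓
  BO → possible child types {O, A, B, AB} ✓
  OO → possible child types {O, A} ✗

AB, BB, BO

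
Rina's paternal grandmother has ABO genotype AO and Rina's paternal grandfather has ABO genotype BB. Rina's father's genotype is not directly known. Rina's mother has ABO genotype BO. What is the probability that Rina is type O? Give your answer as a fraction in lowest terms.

1/8

Rina's father's ABO genotype from AO × BB: 1/2 AB, 1/2 BO.
Crossing each possibility with the mother BO and summing P(type O): 1/2·0 + 1/2·1/4 = 1/8.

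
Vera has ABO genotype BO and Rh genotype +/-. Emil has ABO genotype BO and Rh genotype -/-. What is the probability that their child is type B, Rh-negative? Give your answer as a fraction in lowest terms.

3/8

ABO cross BO × BO → offspring phenotypes: 1/4 O, 3/4 B.
Rh cross +/- × -/- → 1/2 Rh+, 1/2 Rh-.
Independent loci: P(type B, Rh-negative) = 3/4 × 1/2 = 3/8.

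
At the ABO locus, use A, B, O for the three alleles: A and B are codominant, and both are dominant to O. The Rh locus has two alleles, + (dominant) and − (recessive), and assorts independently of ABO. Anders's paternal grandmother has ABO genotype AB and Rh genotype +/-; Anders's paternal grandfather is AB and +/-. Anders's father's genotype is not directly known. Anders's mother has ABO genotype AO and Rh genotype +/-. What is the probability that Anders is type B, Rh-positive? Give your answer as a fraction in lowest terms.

Anders's father's ABO genotype from AB × AB: 1/4 AA, 1/2 AB, 1/4 BB.
Crossing each possibility with the mother AO and summing P(type B): 1/4·0 + 1/2·1/4 + 1/4·1/2 = 1/4.
Similarly for Rh via the father's Rh distribution: P(Rh+) = 3/4.
Independent loci: 1/4 × 3/4 = 3/16.

3/16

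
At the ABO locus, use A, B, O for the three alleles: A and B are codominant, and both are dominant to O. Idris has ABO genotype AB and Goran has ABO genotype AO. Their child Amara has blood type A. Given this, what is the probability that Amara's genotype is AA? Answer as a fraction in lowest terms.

Cross AB × AO → 1/4 AA, 1/4 AB, 1/4 AO, 1/4 BO.
Type-A genotypes among offspring: AA (1/4), AO (1/4); total 1/2.
P(AA | type A) = (1/4) / (1/2) = 1/2.

1/2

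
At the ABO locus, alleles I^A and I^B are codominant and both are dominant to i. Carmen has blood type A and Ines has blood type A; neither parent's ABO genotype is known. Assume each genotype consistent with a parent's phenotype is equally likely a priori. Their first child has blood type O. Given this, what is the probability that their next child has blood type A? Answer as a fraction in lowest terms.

3/4

Possible genotypes: Carmen ∈ {I^A I^A, I^A i}; Ines ∈ {I^A I^A, I^A i}.
Weight each parental genotype pair by prior × P(type-O child):
  I^A i × I^A i: posterior weight 1; P(next child type A) = 3/4.
Weighted sum = 3/4.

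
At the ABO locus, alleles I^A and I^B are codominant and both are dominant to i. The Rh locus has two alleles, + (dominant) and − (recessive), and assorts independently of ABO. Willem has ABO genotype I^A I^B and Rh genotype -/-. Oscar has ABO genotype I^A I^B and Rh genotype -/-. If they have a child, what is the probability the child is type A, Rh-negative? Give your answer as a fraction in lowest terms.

ABO cross I^A I^B × I^A I^B → offspring phenotypes: 1/4 A, 1/4 B, 1/2 AB.
Rh cross -/- × -/- → 1 Rh-.
Independent loci: P(type A, Rh-negative) = 1/4 × 1 = 1/4.

1/4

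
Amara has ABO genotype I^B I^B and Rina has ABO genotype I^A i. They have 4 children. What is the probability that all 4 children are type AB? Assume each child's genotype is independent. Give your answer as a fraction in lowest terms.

ABO cross I^B I^B × I^A i → 1/2 B, 1/2 AB.
So P(type AB) = 1/2 per child.
All 4 independent: (1/2)^4 = 1/16.

1/16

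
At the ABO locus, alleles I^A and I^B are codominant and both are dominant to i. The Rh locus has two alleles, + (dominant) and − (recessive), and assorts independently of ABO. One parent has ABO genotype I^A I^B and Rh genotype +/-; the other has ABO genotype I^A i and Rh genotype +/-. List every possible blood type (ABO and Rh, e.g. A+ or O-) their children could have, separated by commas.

A+, A-, B+, B-, AB+, AB-

Gametes from I^A I^B × I^A i give offspring ABO genotypes I^A I^A, I^A I^B, I^A i, I^B i, i.e. phenotypes A, B, AB.
Rh cross +/- × +/- → phenotypes Rh+, Rh-.
Combining independently: A+, A-, B+, B-, AB+, AB-.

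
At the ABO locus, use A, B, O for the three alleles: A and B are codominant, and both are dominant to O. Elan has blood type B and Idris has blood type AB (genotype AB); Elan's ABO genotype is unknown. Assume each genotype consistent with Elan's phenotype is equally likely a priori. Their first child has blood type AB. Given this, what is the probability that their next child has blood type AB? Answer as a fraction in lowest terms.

5/12

Possible genotypes: Elan ∈ {BB, BO}; Idris ∈ {AB}.
Weight each parental genotype pair by prior × P(type-AB child):
  BB × AB: posterior weight 2/3; P(next child type AB) = 1/2.
  BO × AB: posterior weight 1/3; P(next child type AB) = 1/4.
Weighted sum = 5/12.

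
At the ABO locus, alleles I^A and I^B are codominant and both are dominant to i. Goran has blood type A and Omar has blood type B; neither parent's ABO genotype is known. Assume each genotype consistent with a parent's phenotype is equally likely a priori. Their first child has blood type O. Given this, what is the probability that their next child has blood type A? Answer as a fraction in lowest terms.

Possible genotypes: Goran ∈ {I^A I^A, I^A i}; Omar ∈ {I^B I^B, I^B i}.
Weight each parental genotype pair by prior × P(type-O child):
  I^A i × I^B i: posterior weight 1; P(next child type A) = 1/4.
Weighted sum = 1/4.

1/4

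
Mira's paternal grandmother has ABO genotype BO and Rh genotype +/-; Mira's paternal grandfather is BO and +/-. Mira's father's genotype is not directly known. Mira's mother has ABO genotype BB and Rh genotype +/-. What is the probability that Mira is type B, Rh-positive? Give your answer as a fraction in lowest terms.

3/4

Mira's father's ABO genotype from BO × BO: 1/4 BB, 1/2 BO, 1/4 OO.
Crossing each possibility with the mother BB and summing P(type B): 1/4·1 + 1/2·1 + 1/4·1 = 1.
Similarly for Rh via the father's Rh distribution: P(Rh+) = 3/4.
Independent loci: 1 × 3/4 = 3/4.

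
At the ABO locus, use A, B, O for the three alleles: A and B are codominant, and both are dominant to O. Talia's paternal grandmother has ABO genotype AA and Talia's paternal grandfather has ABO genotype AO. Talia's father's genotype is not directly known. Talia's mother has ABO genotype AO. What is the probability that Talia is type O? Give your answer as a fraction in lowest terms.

Talia's father's ABO genotype from AA × AO: 1/2 AA, 1/2 AO.
Crossing each possibility with the mother AO and summing P(type O): 1/2·0 + 1/2·1/4 = 1/8.

1/8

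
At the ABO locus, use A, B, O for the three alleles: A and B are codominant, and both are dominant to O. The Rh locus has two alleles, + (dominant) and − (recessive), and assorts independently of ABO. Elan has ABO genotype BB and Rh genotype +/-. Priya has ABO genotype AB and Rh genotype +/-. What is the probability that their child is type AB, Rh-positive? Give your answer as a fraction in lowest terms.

3/8

ABO cross BB × AB → offspring phenotypes: 1/2 B, 1/2 AB.
Rh cross +/- × +/- → 3/4 Rh+, 1/4 Rh-.
Independent loci: P(type AB, Rh-positive) = 1/2 × 3/4 = 3/8.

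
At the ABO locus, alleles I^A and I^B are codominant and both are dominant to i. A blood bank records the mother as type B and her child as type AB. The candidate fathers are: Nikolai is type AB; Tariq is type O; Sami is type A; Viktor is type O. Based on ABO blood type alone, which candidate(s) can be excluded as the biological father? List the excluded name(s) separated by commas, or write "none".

A candidate is excluded only if no genotype consistent with his phenotype could produce a type AB child with a type B mother.
Tariq (type O): no genotype consistent with that phenotype can produce a type-AB child with a type-B mother.
Viktor (type O): no genotype consistent with that phenotype can produce a type-AB child with a type-B mother.

Tariq, Viktor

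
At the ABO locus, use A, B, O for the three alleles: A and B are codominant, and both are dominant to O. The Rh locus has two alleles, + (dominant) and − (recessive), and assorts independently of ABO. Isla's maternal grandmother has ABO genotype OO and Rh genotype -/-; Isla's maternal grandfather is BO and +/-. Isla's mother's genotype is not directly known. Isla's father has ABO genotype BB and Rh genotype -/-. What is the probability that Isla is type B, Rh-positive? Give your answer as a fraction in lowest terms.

Isla's mother's ABO genotype from OO × BO: 1/2 BO, 1/2 OO.
Crossing each possibility with the father BB and summing P(type B): 1/2·1 + 1/2·1 = 1.
Similarly for Rh via the mother's Rh distribution: P(Rh+) = 1/4.
Independent loci: 1 × 1/4 = 1/4.

1/4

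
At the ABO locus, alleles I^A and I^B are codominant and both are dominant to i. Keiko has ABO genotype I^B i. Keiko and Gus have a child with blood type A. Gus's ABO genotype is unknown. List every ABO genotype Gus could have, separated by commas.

For each candidate genotype of Gus, check whether crossing it with I^B i can produce every observed child phenotype.
  I^A I^A → possible child types {A, AB} ✓
  I^A I^B → possible child types {A, B, AB} ✓
  I^A i → possible child types {O, A, B, AB} ✓
  I^B I^B → possible child types {B} ✗
  I^B i → possible child types {O, B} ✗
  i i → possible child types {O, B} ✗

I^A I^A, I^A I^B, I^A i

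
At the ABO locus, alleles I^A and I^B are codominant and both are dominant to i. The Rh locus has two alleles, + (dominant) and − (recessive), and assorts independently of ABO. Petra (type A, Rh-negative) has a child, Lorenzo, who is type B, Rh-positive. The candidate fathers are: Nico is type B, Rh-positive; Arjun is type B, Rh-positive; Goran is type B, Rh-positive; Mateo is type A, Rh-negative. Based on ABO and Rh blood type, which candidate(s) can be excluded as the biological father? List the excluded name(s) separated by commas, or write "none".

A candidate is excluded only if no genotype consistent with his phenotype could produce a type B, Rh-positive child with a type A, Rh-negative mother.
Mateo (type A, Rh-): no genotype consistent with that phenotype can produce a type-B Rh+ child with a type-A mother.

Mateo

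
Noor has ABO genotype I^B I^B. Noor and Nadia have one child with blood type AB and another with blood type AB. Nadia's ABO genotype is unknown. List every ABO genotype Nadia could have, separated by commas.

I^A I^A, I^A I^B, I^A i

For each candidate genotype of Nadia, check whether crossing it with I^B I^B can produce every observed child phenotype.
  I^A I^A → possible child types {AB} ✓
  I^A I^B → possible child types {B, AB} ✓
  I^A i → possible child types {B, AB} ✓
  I^B I^B → possible child types {B} ✗
  I^B i → possible child types {B} ✗
  i i → possible child types {B} ✗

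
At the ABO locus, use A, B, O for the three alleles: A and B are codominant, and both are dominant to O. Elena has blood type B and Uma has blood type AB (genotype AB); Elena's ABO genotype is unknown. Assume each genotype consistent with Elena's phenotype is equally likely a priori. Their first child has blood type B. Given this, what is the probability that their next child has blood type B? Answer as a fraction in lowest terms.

Possible genotypes: Elena ∈ {BB, BO}; Uma ∈ {AB}.
Weight each parental genotype pair by prior × P(type-B child):
  BB × AB: posterior weight 1/2; P(next child type B) = 1/2.
  BO × AB: posterior weight 1/2; P(next child type B) = 1/2.
Weighted sum = 1/2.

1/2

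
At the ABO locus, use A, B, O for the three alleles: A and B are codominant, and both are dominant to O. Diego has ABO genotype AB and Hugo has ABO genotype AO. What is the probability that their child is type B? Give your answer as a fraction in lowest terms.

1/4

ABO cross AB × AO → offspring phenotypes: 1/2 A, 1/4 B, 1/4 AB.
So P(type B) = 1/4.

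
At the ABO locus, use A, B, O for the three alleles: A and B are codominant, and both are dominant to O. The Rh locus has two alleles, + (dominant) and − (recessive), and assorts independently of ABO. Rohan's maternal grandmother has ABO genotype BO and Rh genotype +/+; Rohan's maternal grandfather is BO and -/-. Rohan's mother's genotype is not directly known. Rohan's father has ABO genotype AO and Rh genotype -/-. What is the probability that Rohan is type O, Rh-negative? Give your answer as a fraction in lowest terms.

Rohan's mother's ABO genotype from BO × BO: 1/4 BB, 1/2 BO, 1/4 OO.
Crossing each possibility with the father AO and summing P(type O): 1/4·0 + 1/2·1/4 + 1/4·1/2 = 1/4.
Similarly for Rh via the mother's Rh distribution: P(Rh-) = 1/2.
Independent loci: 1/4 × 1/2 = 1/8.

1/8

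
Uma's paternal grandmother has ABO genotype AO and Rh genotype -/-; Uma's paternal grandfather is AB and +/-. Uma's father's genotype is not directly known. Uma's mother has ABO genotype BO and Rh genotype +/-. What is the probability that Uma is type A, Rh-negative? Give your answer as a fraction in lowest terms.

Uma's father's ABO genotype from AO × AB: 1/4 AA, 1/4 AB, 1/4 AO, 1/4 BO.
Crossing each possibility with the mother BO and summing P(type A): 1/4·1/2 + 1/4·1/4 + 1/4·1/4 + 1/4·0 = 1/4.
Similarly for Rh via the father's Rh distribution: P(Rh-) = 3/8.
Independent loci: 1/4 × 3/8 = 3/32.

3/32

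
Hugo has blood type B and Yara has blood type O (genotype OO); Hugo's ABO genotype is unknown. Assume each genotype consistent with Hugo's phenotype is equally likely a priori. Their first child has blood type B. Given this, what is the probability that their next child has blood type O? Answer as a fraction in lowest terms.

1/6

Possible genotypes: Hugo ∈ {BB, BO}; Yara ∈ {OO}.
Weight each parental genotype pair by prior × P(type-B child):
  BB × OO: posterior weight 2/3; P(next child type O) = 0.
  BO × OO: posterior weight 1/3; P(next child type O) = 1/2.
Weighted sum = 1/6.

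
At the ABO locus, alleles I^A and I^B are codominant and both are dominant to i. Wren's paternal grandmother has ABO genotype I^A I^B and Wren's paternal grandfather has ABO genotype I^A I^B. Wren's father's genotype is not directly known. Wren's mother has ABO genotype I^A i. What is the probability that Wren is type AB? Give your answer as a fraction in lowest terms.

1/4

Wren's father's ABO genotype from I^A I^B × I^A I^B: 1/4 I^A I^A, 1/2 I^A I^B, 1/4 I^B I^B.
Crossing each possibility with the mother I^A i and summing P(type AB): 1/4·0 + 1/2·1/4 + 1/4·1/2 = 1/4.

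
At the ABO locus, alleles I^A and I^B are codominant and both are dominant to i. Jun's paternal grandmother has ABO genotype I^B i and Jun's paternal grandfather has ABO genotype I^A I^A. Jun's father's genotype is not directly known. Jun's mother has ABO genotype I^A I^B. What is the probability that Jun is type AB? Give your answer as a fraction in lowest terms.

3/8

Jun's father's ABO genotype from I^B i × I^A I^A: 1/2 I^A I^B, 1/2 I^A i.
Crossing each possibility with the mother I^A I^B and summing P(type AB): 1/2·1/2 + 1/2·1/4 = 3/8.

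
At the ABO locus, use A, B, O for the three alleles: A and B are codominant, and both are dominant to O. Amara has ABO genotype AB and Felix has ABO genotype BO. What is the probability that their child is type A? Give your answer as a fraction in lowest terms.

ABO cross AB × BO → offspring phenotypes: 1/4 A, 1/2 B, 1/4 AB.
So P(type A) = 1/4.

1/4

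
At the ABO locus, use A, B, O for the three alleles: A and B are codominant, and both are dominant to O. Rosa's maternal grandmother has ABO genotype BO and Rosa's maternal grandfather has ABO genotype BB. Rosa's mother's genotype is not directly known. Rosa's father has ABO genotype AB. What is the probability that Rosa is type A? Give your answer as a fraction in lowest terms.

Rosa's mother's ABO genotype from BO × BB: 1/2 BB, 1/2 BO.
Crossing each possibility with the father AB and summing P(type A): 1/2·0 + 1/2·1/4 = 1/8.

1/8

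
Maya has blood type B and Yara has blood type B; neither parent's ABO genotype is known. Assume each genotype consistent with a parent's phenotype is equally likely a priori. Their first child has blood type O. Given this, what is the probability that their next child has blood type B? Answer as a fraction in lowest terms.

3/4

Possible genotypes: Maya ∈ {BB, BO}; Yara ∈ {BB, BO}.
Weight each parental genotype pair by prior × P(type-O child):
  BO × BO: posterior weight 1; P(next child type B) = 3/4.
Weighted sum = 3/4.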